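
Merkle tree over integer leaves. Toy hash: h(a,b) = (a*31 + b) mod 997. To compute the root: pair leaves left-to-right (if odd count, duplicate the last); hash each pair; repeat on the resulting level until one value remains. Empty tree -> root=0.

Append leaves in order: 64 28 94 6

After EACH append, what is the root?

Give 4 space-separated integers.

Answer: 64 18 575 487

Derivation:
After append 64 (leaves=[64]):
  L0: [64]
  root=64
After append 28 (leaves=[64, 28]):
  L0: [64, 28]
  L1: h(64,28)=(64*31+28)%997=18 -> [18]
  root=18
After append 94 (leaves=[64, 28, 94]):
  L0: [64, 28, 94]
  L1: h(64,28)=(64*31+28)%997=18 h(94,94)=(94*31+94)%997=17 -> [18, 17]
  L2: h(18,17)=(18*31+17)%997=575 -> [575]
  root=575
After append 6 (leaves=[64, 28, 94, 6]):
  L0: [64, 28, 94, 6]
  L1: h(64,28)=(64*31+28)%997=18 h(94,6)=(94*31+6)%997=926 -> [18, 926]
  L2: h(18,926)=(18*31+926)%997=487 -> [487]
  root=487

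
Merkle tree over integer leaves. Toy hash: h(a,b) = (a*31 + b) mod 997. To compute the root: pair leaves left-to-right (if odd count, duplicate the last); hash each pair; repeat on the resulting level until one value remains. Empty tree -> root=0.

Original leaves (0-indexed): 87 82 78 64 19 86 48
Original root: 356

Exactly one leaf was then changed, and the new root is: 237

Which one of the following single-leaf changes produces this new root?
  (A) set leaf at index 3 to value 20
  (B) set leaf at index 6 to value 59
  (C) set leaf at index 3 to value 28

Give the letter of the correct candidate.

Answer: C

Derivation:
Original leaves: [87, 82, 78, 64, 19, 86, 48]
Target new root: 237
Try each candidate change and compute the resulting root:
Candidate A: set leaf[3] = 20 -> leaves = [87, 82, 78, 20, 19, 86, 48]
  L0: [87, 82, 78, 20, 19, 86, 48]
  L1: h(87,82)=(87*31+82)%997=785 h(78,20)=(78*31+20)%997=444 h(19,86)=(19*31+86)%997=675 h(48,48)=(48*31+48)%997=539 -> [785, 444, 675, 539]
  L2: h(785,444)=(785*31+444)%997=851 h(675,539)=(675*31+539)%997=527 -> [851, 527]
  L3: h(851,527)=(851*31+527)%997=986 -> [986]
  root = 986 != target 237
Candidate B: set leaf[6] = 59 -> leaves = [87, 82, 78, 64, 19, 86, 59]
  L0: [87, 82, 78, 64, 19, 86, 59]
  L1: h(87,82)=(87*31+82)%997=785 h(78,64)=(78*31+64)%997=488 h(19,86)=(19*31+86)%997=675 h(59,59)=(59*31+59)%997=891 -> [785, 488, 675, 891]
  L2: h(785,488)=(785*31+488)%997=895 h(675,891)=(675*31+891)%997=879 -> [895, 879]
  L3: h(895,879)=(895*31+879)%997=708 -> [708]
  root = 708 != target 237
Candidate C: set leaf[3] = 28 -> leaves = [87, 82, 78, 28, 19, 86, 48]
  L0: [87, 82, 78, 28, 19, 86, 48]
  L1: h(87,82)=(87*31+82)%997=785 h(78,28)=(78*31+28)%997=452 h(19,86)=(19*31+86)%997=675 h(48,48)=(48*31+48)%997=539 -> [785, 452, 675, 539]
  L2: h(785,452)=(785*31+452)%997=859 h(675,539)=(675*31+539)%997=527 -> [859, 527]
  L3: h(859,527)=(859*31+527)%997=237 -> [237]
  root = 237 == target 237  ** MATCH **
Candidate C produces the target root.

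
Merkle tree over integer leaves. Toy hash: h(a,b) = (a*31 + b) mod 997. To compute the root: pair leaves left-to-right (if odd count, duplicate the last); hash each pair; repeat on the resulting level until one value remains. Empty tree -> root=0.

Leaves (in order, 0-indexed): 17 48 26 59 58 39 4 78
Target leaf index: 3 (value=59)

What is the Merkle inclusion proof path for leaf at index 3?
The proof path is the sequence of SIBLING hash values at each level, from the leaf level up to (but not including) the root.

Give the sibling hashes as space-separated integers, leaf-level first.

L0 (leaves): [17, 48, 26, 59, 58, 39, 4, 78], target index=3
L1: h(17,48)=(17*31+48)%997=575 [pair 0] h(26,59)=(26*31+59)%997=865 [pair 1] h(58,39)=(58*31+39)%997=840 [pair 2] h(4,78)=(4*31+78)%997=202 [pair 3] -> [575, 865, 840, 202]
  Sibling for proof at L0: 26
L2: h(575,865)=(575*31+865)%997=744 [pair 0] h(840,202)=(840*31+202)%997=320 [pair 1] -> [744, 320]
  Sibling for proof at L1: 575
L3: h(744,320)=(744*31+320)%997=453 [pair 0] -> [453]
  Sibling for proof at L2: 320
Root: 453
Proof path (sibling hashes from leaf to root): [26, 575, 320]

Answer: 26 575 320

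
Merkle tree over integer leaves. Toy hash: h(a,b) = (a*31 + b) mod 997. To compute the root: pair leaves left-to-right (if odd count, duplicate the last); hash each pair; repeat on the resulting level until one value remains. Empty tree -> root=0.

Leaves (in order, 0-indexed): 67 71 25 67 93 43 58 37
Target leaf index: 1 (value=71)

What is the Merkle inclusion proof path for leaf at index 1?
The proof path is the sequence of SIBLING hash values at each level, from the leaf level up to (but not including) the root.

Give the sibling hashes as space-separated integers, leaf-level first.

L0 (leaves): [67, 71, 25, 67, 93, 43, 58, 37], target index=1
L1: h(67,71)=(67*31+71)%997=154 [pair 0] h(25,67)=(25*31+67)%997=842 [pair 1] h(93,43)=(93*31+43)%997=932 [pair 2] h(58,37)=(58*31+37)%997=838 [pair 3] -> [154, 842, 932, 838]
  Sibling for proof at L0: 67
L2: h(154,842)=(154*31+842)%997=631 [pair 0] h(932,838)=(932*31+838)%997=817 [pair 1] -> [631, 817]
  Sibling for proof at L1: 842
L3: h(631,817)=(631*31+817)%997=438 [pair 0] -> [438]
  Sibling for proof at L2: 817
Root: 438
Proof path (sibling hashes from leaf to root): [67, 842, 817]

Answer: 67 842 817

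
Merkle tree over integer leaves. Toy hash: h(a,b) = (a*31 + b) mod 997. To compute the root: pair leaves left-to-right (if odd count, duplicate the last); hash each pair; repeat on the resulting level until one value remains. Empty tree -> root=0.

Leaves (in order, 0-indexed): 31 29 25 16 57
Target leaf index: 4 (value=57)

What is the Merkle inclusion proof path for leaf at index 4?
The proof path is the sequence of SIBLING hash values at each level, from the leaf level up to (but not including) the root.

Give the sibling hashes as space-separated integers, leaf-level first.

L0 (leaves): [31, 29, 25, 16, 57], target index=4
L1: h(31,29)=(31*31+29)%997=990 [pair 0] h(25,16)=(25*31+16)%997=791 [pair 1] h(57,57)=(57*31+57)%997=827 [pair 2] -> [990, 791, 827]
  Sibling for proof at L0: 57
L2: h(990,791)=(990*31+791)%997=574 [pair 0] h(827,827)=(827*31+827)%997=542 [pair 1] -> [574, 542]
  Sibling for proof at L1: 827
L3: h(574,542)=(574*31+542)%997=390 [pair 0] -> [390]
  Sibling for proof at L2: 574
Root: 390
Proof path (sibling hashes from leaf to root): [57, 827, 574]

Answer: 57 827 574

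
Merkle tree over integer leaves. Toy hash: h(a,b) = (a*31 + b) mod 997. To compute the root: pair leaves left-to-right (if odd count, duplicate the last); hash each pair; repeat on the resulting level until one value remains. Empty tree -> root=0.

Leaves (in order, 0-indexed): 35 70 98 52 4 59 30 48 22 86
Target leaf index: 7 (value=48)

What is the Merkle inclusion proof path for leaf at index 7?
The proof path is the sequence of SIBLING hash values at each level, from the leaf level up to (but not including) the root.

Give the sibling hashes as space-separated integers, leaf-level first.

Answer: 30 183 12 796

Derivation:
L0 (leaves): [35, 70, 98, 52, 4, 59, 30, 48, 22, 86], target index=7
L1: h(35,70)=(35*31+70)%997=158 [pair 0] h(98,52)=(98*31+52)%997=99 [pair 1] h(4,59)=(4*31+59)%997=183 [pair 2] h(30,48)=(30*31+48)%997=978 [pair 3] h(22,86)=(22*31+86)%997=768 [pair 4] -> [158, 99, 183, 978, 768]
  Sibling for proof at L0: 30
L2: h(158,99)=(158*31+99)%997=12 [pair 0] h(183,978)=(183*31+978)%997=669 [pair 1] h(768,768)=(768*31+768)%997=648 [pair 2] -> [12, 669, 648]
  Sibling for proof at L1: 183
L3: h(12,669)=(12*31+669)%997=44 [pair 0] h(648,648)=(648*31+648)%997=796 [pair 1] -> [44, 796]
  Sibling for proof at L2: 12
L4: h(44,796)=(44*31+796)%997=166 [pair 0] -> [166]
  Sibling for proof at L3: 796
Root: 166
Proof path (sibling hashes from leaf to root): [30, 183, 12, 796]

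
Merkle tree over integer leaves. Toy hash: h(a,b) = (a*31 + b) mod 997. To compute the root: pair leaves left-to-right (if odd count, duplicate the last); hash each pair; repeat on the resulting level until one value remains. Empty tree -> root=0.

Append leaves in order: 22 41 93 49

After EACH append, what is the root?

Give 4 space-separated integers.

Answer: 22 723 464 420

Derivation:
After append 22 (leaves=[22]):
  L0: [22]
  root=22
After append 41 (leaves=[22, 41]):
  L0: [22, 41]
  L1: h(22,41)=(22*31+41)%997=723 -> [723]
  root=723
After append 93 (leaves=[22, 41, 93]):
  L0: [22, 41, 93]
  L1: h(22,41)=(22*31+41)%997=723 h(93,93)=(93*31+93)%997=982 -> [723, 982]
  L2: h(723,982)=(723*31+982)%997=464 -> [464]
  root=464
After append 49 (leaves=[22, 41, 93, 49]):
  L0: [22, 41, 93, 49]
  L1: h(22,41)=(22*31+41)%997=723 h(93,49)=(93*31+49)%997=938 -> [723, 938]
  L2: h(723,938)=(723*31+938)%997=420 -> [420]
  root=420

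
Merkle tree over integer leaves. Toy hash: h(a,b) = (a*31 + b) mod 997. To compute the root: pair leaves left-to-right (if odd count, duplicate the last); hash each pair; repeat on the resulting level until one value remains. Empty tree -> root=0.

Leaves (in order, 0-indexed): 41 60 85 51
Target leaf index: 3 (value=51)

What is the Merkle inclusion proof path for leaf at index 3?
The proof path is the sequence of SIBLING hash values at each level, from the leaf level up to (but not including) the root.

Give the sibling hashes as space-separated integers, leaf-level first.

L0 (leaves): [41, 60, 85, 51], target index=3
L1: h(41,60)=(41*31+60)%997=334 [pair 0] h(85,51)=(85*31+51)%997=692 [pair 1] -> [334, 692]
  Sibling for proof at L0: 85
L2: h(334,692)=(334*31+692)%997=79 [pair 0] -> [79]
  Sibling for proof at L1: 334
Root: 79
Proof path (sibling hashes from leaf to root): [85, 334]

Answer: 85 334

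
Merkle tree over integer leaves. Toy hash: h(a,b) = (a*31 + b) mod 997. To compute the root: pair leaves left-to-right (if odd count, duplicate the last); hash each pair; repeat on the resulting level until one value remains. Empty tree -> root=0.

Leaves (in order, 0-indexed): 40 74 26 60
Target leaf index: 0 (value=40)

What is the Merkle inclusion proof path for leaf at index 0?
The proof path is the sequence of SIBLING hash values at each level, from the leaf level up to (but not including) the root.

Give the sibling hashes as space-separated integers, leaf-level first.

Answer: 74 866

Derivation:
L0 (leaves): [40, 74, 26, 60], target index=0
L1: h(40,74)=(40*31+74)%997=317 [pair 0] h(26,60)=(26*31+60)%997=866 [pair 1] -> [317, 866]
  Sibling for proof at L0: 74
L2: h(317,866)=(317*31+866)%997=723 [pair 0] -> [723]
  Sibling for proof at L1: 866
Root: 723
Proof path (sibling hashes from leaf to root): [74, 866]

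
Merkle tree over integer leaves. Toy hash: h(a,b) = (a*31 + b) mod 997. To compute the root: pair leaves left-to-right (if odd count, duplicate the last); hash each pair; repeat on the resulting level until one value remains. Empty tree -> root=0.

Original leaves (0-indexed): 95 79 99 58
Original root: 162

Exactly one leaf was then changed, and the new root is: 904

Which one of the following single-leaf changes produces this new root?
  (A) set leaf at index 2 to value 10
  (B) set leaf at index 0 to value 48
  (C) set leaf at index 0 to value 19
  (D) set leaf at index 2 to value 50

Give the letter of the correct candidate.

Original leaves: [95, 79, 99, 58]
Target new root: 904
Try each candidate change and compute the resulting root:
Candidate A: set leaf[2] = 10 -> leaves = [95, 79, 10, 58]
  L0: [95, 79, 10, 58]
  L1: h(95,79)=(95*31+79)%997=33 h(10,58)=(10*31+58)%997=368 -> [33, 368]
  L2: h(33,368)=(33*31+368)%997=394 -> [394]
  root = 394 != target 904
Candidate B: set leaf[0] = 48 -> leaves = [48, 79, 99, 58]
  L0: [48, 79, 99, 58]
  L1: h(48,79)=(48*31+79)%997=570 h(99,58)=(99*31+58)%997=136 -> [570, 136]
  L2: h(570,136)=(570*31+136)%997=857 -> [857]
  root = 857 != target 904
Candidate C: set leaf[0] = 19 -> leaves = [19, 79, 99, 58]
  L0: [19, 79, 99, 58]
  L1: h(19,79)=(19*31+79)%997=668 h(99,58)=(99*31+58)%997=136 -> [668, 136]
  L2: h(668,136)=(668*31+136)%997=904 -> [904]
  root = 904 == target 904  ** MATCH **
Candidate D: set leaf[2] = 50 -> leaves = [95, 79, 50, 58]
  L0: [95, 79, 50, 58]
  L1: h(95,79)=(95*31+79)%997=33 h(50,58)=(50*31+58)%997=611 -> [33, 611]
  L2: h(33,611)=(33*31+611)%997=637 -> [637]
  root = 637 != target 904
Candidate C produces the target root.

Answer: C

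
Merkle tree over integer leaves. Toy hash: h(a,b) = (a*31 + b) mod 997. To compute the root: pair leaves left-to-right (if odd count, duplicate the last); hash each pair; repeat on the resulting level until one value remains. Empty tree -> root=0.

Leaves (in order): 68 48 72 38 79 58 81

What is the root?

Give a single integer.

L0: [68, 48, 72, 38, 79, 58, 81]
L1: h(68,48)=(68*31+48)%997=162 h(72,38)=(72*31+38)%997=276 h(79,58)=(79*31+58)%997=513 h(81,81)=(81*31+81)%997=598 -> [162, 276, 513, 598]
L2: h(162,276)=(162*31+276)%997=313 h(513,598)=(513*31+598)%997=549 -> [313, 549]
L3: h(313,549)=(313*31+549)%997=282 -> [282]

Answer: 282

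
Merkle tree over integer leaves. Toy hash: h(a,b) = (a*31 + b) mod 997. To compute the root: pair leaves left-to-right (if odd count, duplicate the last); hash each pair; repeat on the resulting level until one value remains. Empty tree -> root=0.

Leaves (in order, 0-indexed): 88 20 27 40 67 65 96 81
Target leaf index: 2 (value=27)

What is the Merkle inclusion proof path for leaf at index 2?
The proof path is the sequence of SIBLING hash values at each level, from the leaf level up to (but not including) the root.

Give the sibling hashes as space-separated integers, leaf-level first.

Answer: 40 754 666

Derivation:
L0 (leaves): [88, 20, 27, 40, 67, 65, 96, 81], target index=2
L1: h(88,20)=(88*31+20)%997=754 [pair 0] h(27,40)=(27*31+40)%997=877 [pair 1] h(67,65)=(67*31+65)%997=148 [pair 2] h(96,81)=(96*31+81)%997=66 [pair 3] -> [754, 877, 148, 66]
  Sibling for proof at L0: 40
L2: h(754,877)=(754*31+877)%997=323 [pair 0] h(148,66)=(148*31+66)%997=666 [pair 1] -> [323, 666]
  Sibling for proof at L1: 754
L3: h(323,666)=(323*31+666)%997=709 [pair 0] -> [709]
  Sibling for proof at L2: 666
Root: 709
Proof path (sibling hashes from leaf to root): [40, 754, 666]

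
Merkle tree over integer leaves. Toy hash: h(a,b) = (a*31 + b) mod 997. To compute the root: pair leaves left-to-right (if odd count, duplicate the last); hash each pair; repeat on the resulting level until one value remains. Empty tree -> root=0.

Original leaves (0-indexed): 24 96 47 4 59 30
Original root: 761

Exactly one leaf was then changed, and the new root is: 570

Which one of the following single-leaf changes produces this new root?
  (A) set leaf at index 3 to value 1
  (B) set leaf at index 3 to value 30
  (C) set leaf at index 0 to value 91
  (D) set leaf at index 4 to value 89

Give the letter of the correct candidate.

Original leaves: [24, 96, 47, 4, 59, 30]
Target new root: 570
Try each candidate change and compute the resulting root:
Candidate A: set leaf[3] = 1 -> leaves = [24, 96, 47, 1, 59, 30]
  L0: [24, 96, 47, 1, 59, 30]
  L1: h(24,96)=(24*31+96)%997=840 h(47,1)=(47*31+1)%997=461 h(59,30)=(59*31+30)%997=862 -> [840, 461, 862]
  L2: h(840,461)=(840*31+461)%997=579 h(862,862)=(862*31+862)%997=665 -> [579, 665]
  L3: h(579,665)=(579*31+665)%997=668 -> [668]
  root = 668 != target 570
Candidate B: set leaf[3] = 30 -> leaves = [24, 96, 47, 30, 59, 30]
  L0: [24, 96, 47, 30, 59, 30]
  L1: h(24,96)=(24*31+96)%997=840 h(47,30)=(47*31+30)%997=490 h(59,30)=(59*31+30)%997=862 -> [840, 490, 862]
  L2: h(840,490)=(840*31+490)%997=608 h(862,862)=(862*31+862)%997=665 -> [608, 665]
  L3: h(608,665)=(608*31+665)%997=570 -> [570]
  root = 570 == target 570  ** MATCH **
Candidate C: set leaf[0] = 91 -> leaves = [91, 96, 47, 4, 59, 30]
  L0: [91, 96, 47, 4, 59, 30]
  L1: h(91,96)=(91*31+96)%997=923 h(47,4)=(47*31+4)%997=464 h(59,30)=(59*31+30)%997=862 -> [923, 464, 862]
  L2: h(923,464)=(923*31+464)%997=164 h(862,862)=(862*31+862)%997=665 -> [164, 665]
  L3: h(164,665)=(164*31+665)%997=764 -> [764]
  root = 764 != target 570
Candidate D: set leaf[4] = 89 -> leaves = [24, 96, 47, 4, 89, 30]
  L0: [24, 96, 47, 4, 89, 30]
  L1: h(24,96)=(24*31+96)%997=840 h(47,4)=(47*31+4)%997=464 h(89,30)=(89*31+30)%997=795 -> [840, 464, 795]
  L2: h(840,464)=(840*31+464)%997=582 h(795,795)=(795*31+795)%997=515 -> [582, 515]
  L3: h(582,515)=(582*31+515)%997=611 -> [611]
  root = 611 != target 570
Candidate B produces the target root.

Answer: B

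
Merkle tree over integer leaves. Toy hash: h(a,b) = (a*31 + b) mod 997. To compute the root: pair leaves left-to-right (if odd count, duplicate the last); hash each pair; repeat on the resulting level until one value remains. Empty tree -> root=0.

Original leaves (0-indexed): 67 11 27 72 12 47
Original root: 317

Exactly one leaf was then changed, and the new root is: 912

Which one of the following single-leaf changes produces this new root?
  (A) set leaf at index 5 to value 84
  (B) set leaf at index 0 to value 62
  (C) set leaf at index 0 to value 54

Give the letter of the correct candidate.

Original leaves: [67, 11, 27, 72, 12, 47]
Target new root: 912
Try each candidate change and compute the resulting root:
Candidate A: set leaf[5] = 84 -> leaves = [67, 11, 27, 72, 12, 84]
  L0: [67, 11, 27, 72, 12, 84]
  L1: h(67,11)=(67*31+11)%997=94 h(27,72)=(27*31+72)%997=909 h(12,84)=(12*31+84)%997=456 -> [94, 909, 456]
  L2: h(94,909)=(94*31+909)%997=832 h(456,456)=(456*31+456)%997=634 -> [832, 634]
  L3: h(832,634)=(832*31+634)%997=504 -> [504]
  root = 504 != target 912
Candidate B: set leaf[0] = 62 -> leaves = [62, 11, 27, 72, 12, 47]
  L0: [62, 11, 27, 72, 12, 47]
  L1: h(62,11)=(62*31+11)%997=936 h(27,72)=(27*31+72)%997=909 h(12,47)=(12*31+47)%997=419 -> [936, 909, 419]
  L2: h(936,909)=(936*31+909)%997=15 h(419,419)=(419*31+419)%997=447 -> [15, 447]
  L3: h(15,447)=(15*31+447)%997=912 -> [912]
  root = 912 == target 912  ** MATCH **
Candidate C: set leaf[0] = 54 -> leaves = [54, 11, 27, 72, 12, 47]
  L0: [54, 11, 27, 72, 12, 47]
  L1: h(54,11)=(54*31+11)%997=688 h(27,72)=(27*31+72)%997=909 h(12,47)=(12*31+47)%997=419 -> [688, 909, 419]
  L2: h(688,909)=(688*31+909)%997=303 h(419,419)=(419*31+419)%997=447 -> [303, 447]
  L3: h(303,447)=(303*31+447)%997=867 -> [867]
  root = 867 != target 912
Candidate B produces the target root.

Answer: B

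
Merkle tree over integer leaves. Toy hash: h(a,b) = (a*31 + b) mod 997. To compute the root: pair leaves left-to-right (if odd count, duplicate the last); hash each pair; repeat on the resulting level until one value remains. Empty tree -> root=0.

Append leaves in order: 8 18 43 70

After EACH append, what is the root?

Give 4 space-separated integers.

After append 8 (leaves=[8]):
  L0: [8]
  root=8
After append 18 (leaves=[8, 18]):
  L0: [8, 18]
  L1: h(8,18)=(8*31+18)%997=266 -> [266]
  root=266
After append 43 (leaves=[8, 18, 43]):
  L0: [8, 18, 43]
  L1: h(8,18)=(8*31+18)%997=266 h(43,43)=(43*31+43)%997=379 -> [266, 379]
  L2: h(266,379)=(266*31+379)%997=649 -> [649]
  root=649
After append 70 (leaves=[8, 18, 43, 70]):
  L0: [8, 18, 43, 70]
  L1: h(8,18)=(8*31+18)%997=266 h(43,70)=(43*31+70)%997=406 -> [266, 406]
  L2: h(266,406)=(266*31+406)%997=676 -> [676]
  root=676

Answer: 8 266 649 676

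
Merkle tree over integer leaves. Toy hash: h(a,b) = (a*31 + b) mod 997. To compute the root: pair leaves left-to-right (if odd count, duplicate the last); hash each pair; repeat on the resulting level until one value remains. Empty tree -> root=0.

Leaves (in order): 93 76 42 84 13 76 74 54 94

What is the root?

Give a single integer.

Answer: 942

Derivation:
L0: [93, 76, 42, 84, 13, 76, 74, 54, 94]
L1: h(93,76)=(93*31+76)%997=965 h(42,84)=(42*31+84)%997=389 h(13,76)=(13*31+76)%997=479 h(74,54)=(74*31+54)%997=354 h(94,94)=(94*31+94)%997=17 -> [965, 389, 479, 354, 17]
L2: h(965,389)=(965*31+389)%997=394 h(479,354)=(479*31+354)%997=248 h(17,17)=(17*31+17)%997=544 -> [394, 248, 544]
L3: h(394,248)=(394*31+248)%997=498 h(544,544)=(544*31+544)%997=459 -> [498, 459]
L4: h(498,459)=(498*31+459)%997=942 -> [942]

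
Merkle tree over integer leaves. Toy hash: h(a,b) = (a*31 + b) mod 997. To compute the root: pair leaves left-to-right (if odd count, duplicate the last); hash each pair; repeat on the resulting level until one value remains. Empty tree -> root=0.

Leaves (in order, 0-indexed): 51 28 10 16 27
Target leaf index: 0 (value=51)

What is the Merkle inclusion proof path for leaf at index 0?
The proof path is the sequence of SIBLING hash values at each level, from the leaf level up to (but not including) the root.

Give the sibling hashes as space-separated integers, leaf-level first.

L0 (leaves): [51, 28, 10, 16, 27], target index=0
L1: h(51,28)=(51*31+28)%997=612 [pair 0] h(10,16)=(10*31+16)%997=326 [pair 1] h(27,27)=(27*31+27)%997=864 [pair 2] -> [612, 326, 864]
  Sibling for proof at L0: 28
L2: h(612,326)=(612*31+326)%997=355 [pair 0] h(864,864)=(864*31+864)%997=729 [pair 1] -> [355, 729]
  Sibling for proof at L1: 326
L3: h(355,729)=(355*31+729)%997=767 [pair 0] -> [767]
  Sibling for proof at L2: 729
Root: 767
Proof path (sibling hashes from leaf to root): [28, 326, 729]

Answer: 28 326 729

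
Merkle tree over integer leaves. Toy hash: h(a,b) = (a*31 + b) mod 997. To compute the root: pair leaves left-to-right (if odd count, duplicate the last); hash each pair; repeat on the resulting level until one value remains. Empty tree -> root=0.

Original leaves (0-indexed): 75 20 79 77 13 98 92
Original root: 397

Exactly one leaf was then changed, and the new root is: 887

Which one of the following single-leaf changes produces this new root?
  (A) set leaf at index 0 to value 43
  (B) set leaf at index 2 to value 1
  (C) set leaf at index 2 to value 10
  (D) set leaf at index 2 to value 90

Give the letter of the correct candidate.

Original leaves: [75, 20, 79, 77, 13, 98, 92]
Target new root: 887
Try each candidate change and compute the resulting root:
Candidate A: set leaf[0] = 43 -> leaves = [43, 20, 79, 77, 13, 98, 92]
  L0: [43, 20, 79, 77, 13, 98, 92]
  L1: h(43,20)=(43*31+20)%997=356 h(79,77)=(79*31+77)%997=532 h(13,98)=(13*31+98)%997=501 h(92,92)=(92*31+92)%997=950 -> [356, 532, 501, 950]
  L2: h(356,532)=(356*31+532)%997=601 h(501,950)=(501*31+950)%997=529 -> [601, 529]
  L3: h(601,529)=(601*31+529)%997=217 -> [217]
  root = 217 != target 887
Candidate B: set leaf[2] = 1 -> leaves = [75, 20, 1, 77, 13, 98, 92]
  L0: [75, 20, 1, 77, 13, 98, 92]
  L1: h(75,20)=(75*31+20)%997=351 h(1,77)=(1*31+77)%997=108 h(13,98)=(13*31+98)%997=501 h(92,92)=(92*31+92)%997=950 -> [351, 108, 501, 950]
  L2: h(351,108)=(351*31+108)%997=22 h(501,950)=(501*31+950)%997=529 -> [22, 529]
  L3: h(22,529)=(22*31+529)%997=214 -> [214]
  root = 214 != target 887
Candidate C: set leaf[2] = 10 -> leaves = [75, 20, 10, 77, 13, 98, 92]
  L0: [75, 20, 10, 77, 13, 98, 92]
  L1: h(75,20)=(75*31+20)%997=351 h(10,77)=(10*31+77)%997=387 h(13,98)=(13*31+98)%997=501 h(92,92)=(92*31+92)%997=950 -> [351, 387, 501, 950]
  L2: h(351,387)=(351*31+387)%997=301 h(501,950)=(501*31+950)%997=529 -> [301, 529]
  L3: h(301,529)=(301*31+529)%997=887 -> [887]
  root = 887 == target 887  ** MATCH **
Candidate D: set leaf[2] = 90 -> leaves = [75, 20, 90, 77, 13, 98, 92]
  L0: [75, 20, 90, 77, 13, 98, 92]
  L1: h(75,20)=(75*31+20)%997=351 h(90,77)=(90*31+77)%997=873 h(13,98)=(13*31+98)%997=501 h(92,92)=(92*31+92)%997=950 -> [351, 873, 501, 950]
  L2: h(351,873)=(351*31+873)%997=787 h(501,950)=(501*31+950)%997=529 -> [787, 529]
  L3: h(787,529)=(787*31+529)%997=1 -> [1]
  root = 1 != target 887
Candidate C produces the target root.

Answer: C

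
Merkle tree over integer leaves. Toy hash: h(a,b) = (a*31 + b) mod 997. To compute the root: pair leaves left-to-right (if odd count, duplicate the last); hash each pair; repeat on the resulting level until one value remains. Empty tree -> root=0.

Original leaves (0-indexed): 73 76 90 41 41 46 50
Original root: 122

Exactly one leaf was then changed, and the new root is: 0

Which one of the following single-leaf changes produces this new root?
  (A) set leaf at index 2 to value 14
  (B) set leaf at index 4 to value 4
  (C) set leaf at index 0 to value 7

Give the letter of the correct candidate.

Original leaves: [73, 76, 90, 41, 41, 46, 50]
Target new root: 0
Try each candidate change and compute the resulting root:
Candidate A: set leaf[2] = 14 -> leaves = [73, 76, 14, 41, 41, 46, 50]
  L0: [73, 76, 14, 41, 41, 46, 50]
  L1: h(73,76)=(73*31+76)%997=345 h(14,41)=(14*31+41)%997=475 h(41,46)=(41*31+46)%997=320 h(50,50)=(50*31+50)%997=603 -> [345, 475, 320, 603]
  L2: h(345,475)=(345*31+475)%997=203 h(320,603)=(320*31+603)%997=553 -> [203, 553]
  L3: h(203,553)=(203*31+553)%997=864 -> [864]
  root = 864 != target 0
Candidate B: set leaf[4] = 4 -> leaves = [73, 76, 90, 41, 4, 46, 50]
  L0: [73, 76, 90, 41, 4, 46, 50]
  L1: h(73,76)=(73*31+76)%997=345 h(90,41)=(90*31+41)%997=837 h(4,46)=(4*31+46)%997=170 h(50,50)=(50*31+50)%997=603 -> [345, 837, 170, 603]
  L2: h(345,837)=(345*31+837)%997=565 h(170,603)=(170*31+603)%997=888 -> [565, 888]
  L3: h(565,888)=(565*31+888)%997=457 -> [457]
  root = 457 != target 0
Candidate C: set leaf[0] = 7 -> leaves = [7, 76, 90, 41, 41, 46, 50]
  L0: [7, 76, 90, 41, 41, 46, 50]
  L1: h(7,76)=(7*31+76)%997=293 h(90,41)=(90*31+41)%997=837 h(41,46)=(41*31+46)%997=320 h(50,50)=(50*31+50)%997=603 -> [293, 837, 320, 603]
  L2: h(293,837)=(293*31+837)%997=947 h(320,603)=(320*31+603)%997=553 -> [947, 553]
  L3: h(947,553)=(947*31+553)%997=0 -> [0]
  root = 0 == target 0  ** MATCH **
Candidate C produces the target root.

Answer: C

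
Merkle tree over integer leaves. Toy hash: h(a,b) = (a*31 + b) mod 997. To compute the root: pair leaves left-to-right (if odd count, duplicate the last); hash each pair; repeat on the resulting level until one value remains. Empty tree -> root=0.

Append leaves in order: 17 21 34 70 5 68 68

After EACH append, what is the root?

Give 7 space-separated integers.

After append 17 (leaves=[17]):
  L0: [17]
  root=17
After append 21 (leaves=[17, 21]):
  L0: [17, 21]
  L1: h(17,21)=(17*31+21)%997=548 -> [548]
  root=548
After append 34 (leaves=[17, 21, 34]):
  L0: [17, 21, 34]
  L1: h(17,21)=(17*31+21)%997=548 h(34,34)=(34*31+34)%997=91 -> [548, 91]
  L2: h(548,91)=(548*31+91)%997=130 -> [130]
  root=130
After append 70 (leaves=[17, 21, 34, 70]):
  L0: [17, 21, 34, 70]
  L1: h(17,21)=(17*31+21)%997=548 h(34,70)=(34*31+70)%997=127 -> [548, 127]
  L2: h(548,127)=(548*31+127)%997=166 -> [166]
  root=166
After append 5 (leaves=[17, 21, 34, 70, 5]):
  L0: [17, 21, 34, 70, 5]
  L1: h(17,21)=(17*31+21)%997=548 h(34,70)=(34*31+70)%997=127 h(5,5)=(5*31+5)%997=160 -> [548, 127, 160]
  L2: h(548,127)=(548*31+127)%997=166 h(160,160)=(160*31+160)%997=135 -> [166, 135]
  L3: h(166,135)=(166*31+135)%997=296 -> [296]
  root=296
After append 68 (leaves=[17, 21, 34, 70, 5, 68]):
  L0: [17, 21, 34, 70, 5, 68]
  L1: h(17,21)=(17*31+21)%997=548 h(34,70)=(34*31+70)%997=127 h(5,68)=(5*31+68)%997=223 -> [548, 127, 223]
  L2: h(548,127)=(548*31+127)%997=166 h(223,223)=(223*31+223)%997=157 -> [166, 157]
  L3: h(166,157)=(166*31+157)%997=318 -> [318]
  root=318
After append 68 (leaves=[17, 21, 34, 70, 5, 68, 68]):
  L0: [17, 21, 34, 70, 5, 68, 68]
  L1: h(17,21)=(17*31+21)%997=548 h(34,70)=(34*31+70)%997=127 h(5,68)=(5*31+68)%997=223 h(68,68)=(68*31+68)%997=182 -> [548, 127, 223, 182]
  L2: h(548,127)=(548*31+127)%997=166 h(223,182)=(223*31+182)%997=116 -> [166, 116]
  L3: h(166,116)=(166*31+116)%997=277 -> [277]
  root=277

Answer: 17 548 130 166 296 318 277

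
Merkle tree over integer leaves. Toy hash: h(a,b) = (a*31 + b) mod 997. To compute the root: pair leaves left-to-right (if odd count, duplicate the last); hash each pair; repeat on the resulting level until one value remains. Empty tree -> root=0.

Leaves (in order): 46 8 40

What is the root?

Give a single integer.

Answer: 869

Derivation:
L0: [46, 8, 40]
L1: h(46,8)=(46*31+8)%997=437 h(40,40)=(40*31+40)%997=283 -> [437, 283]
L2: h(437,283)=(437*31+283)%997=869 -> [869]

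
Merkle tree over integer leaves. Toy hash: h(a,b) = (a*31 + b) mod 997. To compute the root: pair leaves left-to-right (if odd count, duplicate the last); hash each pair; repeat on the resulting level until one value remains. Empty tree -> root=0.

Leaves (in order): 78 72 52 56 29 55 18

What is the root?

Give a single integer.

Answer: 194

Derivation:
L0: [78, 72, 52, 56, 29, 55, 18]
L1: h(78,72)=(78*31+72)%997=496 h(52,56)=(52*31+56)%997=671 h(29,55)=(29*31+55)%997=954 h(18,18)=(18*31+18)%997=576 -> [496, 671, 954, 576]
L2: h(496,671)=(496*31+671)%997=95 h(954,576)=(954*31+576)%997=240 -> [95, 240]
L3: h(95,240)=(95*31+240)%997=194 -> [194]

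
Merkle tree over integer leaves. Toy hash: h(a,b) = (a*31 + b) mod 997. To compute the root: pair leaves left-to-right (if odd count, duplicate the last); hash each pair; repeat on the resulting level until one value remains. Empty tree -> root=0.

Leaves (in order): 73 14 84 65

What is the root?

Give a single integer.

Answer: 475

Derivation:
L0: [73, 14, 84, 65]
L1: h(73,14)=(73*31+14)%997=283 h(84,65)=(84*31+65)%997=675 -> [283, 675]
L2: h(283,675)=(283*31+675)%997=475 -> [475]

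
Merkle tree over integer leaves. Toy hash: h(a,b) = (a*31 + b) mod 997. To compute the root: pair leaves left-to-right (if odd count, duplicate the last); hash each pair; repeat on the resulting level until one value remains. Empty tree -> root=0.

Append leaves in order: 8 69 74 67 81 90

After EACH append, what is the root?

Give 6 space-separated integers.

After append 8 (leaves=[8]):
  L0: [8]
  root=8
After append 69 (leaves=[8, 69]):
  L0: [8, 69]
  L1: h(8,69)=(8*31+69)%997=317 -> [317]
  root=317
After append 74 (leaves=[8, 69, 74]):
  L0: [8, 69, 74]
  L1: h(8,69)=(8*31+69)%997=317 h(74,74)=(74*31+74)%997=374 -> [317, 374]
  L2: h(317,374)=(317*31+374)%997=231 -> [231]
  root=231
After append 67 (leaves=[8, 69, 74, 67]):
  L0: [8, 69, 74, 67]
  L1: h(8,69)=(8*31+69)%997=317 h(74,67)=(74*31+67)%997=367 -> [317, 367]
  L2: h(317,367)=(317*31+367)%997=224 -> [224]
  root=224
After append 81 (leaves=[8, 69, 74, 67, 81]):
  L0: [8, 69, 74, 67, 81]
  L1: h(8,69)=(8*31+69)%997=317 h(74,67)=(74*31+67)%997=367 h(81,81)=(81*31+81)%997=598 -> [317, 367, 598]
  L2: h(317,367)=(317*31+367)%997=224 h(598,598)=(598*31+598)%997=193 -> [224, 193]
  L3: h(224,193)=(224*31+193)%997=158 -> [158]
  root=158
After append 90 (leaves=[8, 69, 74, 67, 81, 90]):
  L0: [8, 69, 74, 67, 81, 90]
  L1: h(8,69)=(8*31+69)%997=317 h(74,67)=(74*31+67)%997=367 h(81,90)=(81*31+90)%997=607 -> [317, 367, 607]
  L2: h(317,367)=(317*31+367)%997=224 h(607,607)=(607*31+607)%997=481 -> [224, 481]
  L3: h(224,481)=(224*31+481)%997=446 -> [446]
  root=446

Answer: 8 317 231 224 158 446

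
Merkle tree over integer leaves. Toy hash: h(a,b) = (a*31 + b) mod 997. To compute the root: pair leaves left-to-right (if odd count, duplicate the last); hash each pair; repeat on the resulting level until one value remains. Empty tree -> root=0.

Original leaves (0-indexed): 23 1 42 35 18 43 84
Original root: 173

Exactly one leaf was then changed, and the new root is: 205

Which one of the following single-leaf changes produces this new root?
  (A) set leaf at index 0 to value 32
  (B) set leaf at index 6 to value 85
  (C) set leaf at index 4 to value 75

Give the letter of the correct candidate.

Answer: B

Derivation:
Original leaves: [23, 1, 42, 35, 18, 43, 84]
Target new root: 205
Try each candidate change and compute the resulting root:
Candidate A: set leaf[0] = 32 -> leaves = [32, 1, 42, 35, 18, 43, 84]
  L0: [32, 1, 42, 35, 18, 43, 84]
  L1: h(32,1)=(32*31+1)%997=993 h(42,35)=(42*31+35)%997=340 h(18,43)=(18*31+43)%997=601 h(84,84)=(84*31+84)%997=694 -> [993, 340, 601, 694]
  L2: h(993,340)=(993*31+340)%997=216 h(601,694)=(601*31+694)%997=382 -> [216, 382]
  L3: h(216,382)=(216*31+382)%997=99 -> [99]
  root = 99 != target 205
Candidate B: set leaf[6] = 85 -> leaves = [23, 1, 42, 35, 18, 43, 85]
  L0: [23, 1, 42, 35, 18, 43, 85]
  L1: h(23,1)=(23*31+1)%997=714 h(42,35)=(42*31+35)%997=340 h(18,43)=(18*31+43)%997=601 h(85,85)=(85*31+85)%997=726 -> [714, 340, 601, 726]
  L2: h(714,340)=(714*31+340)%997=540 h(601,726)=(601*31+726)%997=414 -> [540, 414]
  L3: h(540,414)=(540*31+414)%997=205 -> [205]
  root = 205 == target 205  ** MATCH **
Candidate C: set leaf[4] = 75 -> leaves = [23, 1, 42, 35, 75, 43, 84]
  L0: [23, 1, 42, 35, 75, 43, 84]
  L1: h(23,1)=(23*31+1)%997=714 h(42,35)=(42*31+35)%997=340 h(75,43)=(75*31+43)%997=374 h(84,84)=(84*31+84)%997=694 -> [714, 340, 374, 694]
  L2: h(714,340)=(714*31+340)%997=540 h(374,694)=(374*31+694)%997=324 -> [540, 324]
  L3: h(540,324)=(540*31+324)%997=115 -> [115]
  root = 115 != target 205
Candidate B produces the target root.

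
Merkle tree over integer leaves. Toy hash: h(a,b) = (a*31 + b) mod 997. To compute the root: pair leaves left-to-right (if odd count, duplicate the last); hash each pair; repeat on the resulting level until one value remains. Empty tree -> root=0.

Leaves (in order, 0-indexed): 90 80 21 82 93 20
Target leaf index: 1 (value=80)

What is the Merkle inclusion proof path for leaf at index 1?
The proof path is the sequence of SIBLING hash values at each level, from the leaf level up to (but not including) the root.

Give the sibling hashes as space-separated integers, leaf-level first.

Answer: 90 733 175

Derivation:
L0 (leaves): [90, 80, 21, 82, 93, 20], target index=1
L1: h(90,80)=(90*31+80)%997=876 [pair 0] h(21,82)=(21*31+82)%997=733 [pair 1] h(93,20)=(93*31+20)%997=909 [pair 2] -> [876, 733, 909]
  Sibling for proof at L0: 90
L2: h(876,733)=(876*31+733)%997=970 [pair 0] h(909,909)=(909*31+909)%997=175 [pair 1] -> [970, 175]
  Sibling for proof at L1: 733
L3: h(970,175)=(970*31+175)%997=335 [pair 0] -> [335]
  Sibling for proof at L2: 175
Root: 335
Proof path (sibling hashes from leaf to root): [90, 733, 175]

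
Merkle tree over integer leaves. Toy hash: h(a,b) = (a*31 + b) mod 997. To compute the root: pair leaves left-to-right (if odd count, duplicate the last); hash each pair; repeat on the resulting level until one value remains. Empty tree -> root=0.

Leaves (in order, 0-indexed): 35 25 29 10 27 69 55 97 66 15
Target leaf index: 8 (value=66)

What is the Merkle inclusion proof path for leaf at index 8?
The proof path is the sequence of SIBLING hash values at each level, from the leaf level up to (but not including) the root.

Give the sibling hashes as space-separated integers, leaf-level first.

Answer: 15 67 150 161

Derivation:
L0 (leaves): [35, 25, 29, 10, 27, 69, 55, 97, 66, 15], target index=8
L1: h(35,25)=(35*31+25)%997=113 [pair 0] h(29,10)=(29*31+10)%997=909 [pair 1] h(27,69)=(27*31+69)%997=906 [pair 2] h(55,97)=(55*31+97)%997=805 [pair 3] h(66,15)=(66*31+15)%997=67 [pair 4] -> [113, 909, 906, 805, 67]
  Sibling for proof at L0: 15
L2: h(113,909)=(113*31+909)%997=424 [pair 0] h(906,805)=(906*31+805)%997=975 [pair 1] h(67,67)=(67*31+67)%997=150 [pair 2] -> [424, 975, 150]
  Sibling for proof at L1: 67
L3: h(424,975)=(424*31+975)%997=161 [pair 0] h(150,150)=(150*31+150)%997=812 [pair 1] -> [161, 812]
  Sibling for proof at L2: 150
L4: h(161,812)=(161*31+812)%997=818 [pair 0] -> [818]
  Sibling for proof at L3: 161
Root: 818
Proof path (sibling hashes from leaf to root): [15, 67, 150, 161]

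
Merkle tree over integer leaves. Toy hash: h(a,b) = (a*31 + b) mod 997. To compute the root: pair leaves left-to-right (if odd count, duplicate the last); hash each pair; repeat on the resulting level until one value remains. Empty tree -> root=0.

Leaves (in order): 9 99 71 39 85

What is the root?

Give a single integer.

Answer: 301

Derivation:
L0: [9, 99, 71, 39, 85]
L1: h(9,99)=(9*31+99)%997=378 h(71,39)=(71*31+39)%997=246 h(85,85)=(85*31+85)%997=726 -> [378, 246, 726]
L2: h(378,246)=(378*31+246)%997=0 h(726,726)=(726*31+726)%997=301 -> [0, 301]
L3: h(0,301)=(0*31+301)%997=301 -> [301]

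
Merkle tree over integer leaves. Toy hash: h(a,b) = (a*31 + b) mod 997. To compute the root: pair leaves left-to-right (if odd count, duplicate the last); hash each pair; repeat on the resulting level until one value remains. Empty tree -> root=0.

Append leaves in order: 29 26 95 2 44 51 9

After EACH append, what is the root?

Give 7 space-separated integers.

After append 29 (leaves=[29]):
  L0: [29]
  root=29
After append 26 (leaves=[29, 26]):
  L0: [29, 26]
  L1: h(29,26)=(29*31+26)%997=925 -> [925]
  root=925
After append 95 (leaves=[29, 26, 95]):
  L0: [29, 26, 95]
  L1: h(29,26)=(29*31+26)%997=925 h(95,95)=(95*31+95)%997=49 -> [925, 49]
  L2: h(925,49)=(925*31+49)%997=808 -> [808]
  root=808
After append 2 (leaves=[29, 26, 95, 2]):
  L0: [29, 26, 95, 2]
  L1: h(29,26)=(29*31+26)%997=925 h(95,2)=(95*31+2)%997=953 -> [925, 953]
  L2: h(925,953)=(925*31+953)%997=715 -> [715]
  root=715
After append 44 (leaves=[29, 26, 95, 2, 44]):
  L0: [29, 26, 95, 2, 44]
  L1: h(29,26)=(29*31+26)%997=925 h(95,2)=(95*31+2)%997=953 h(44,44)=(44*31+44)%997=411 -> [925, 953, 411]
  L2: h(925,953)=(925*31+953)%997=715 h(411,411)=(411*31+411)%997=191 -> [715, 191]
  L3: h(715,191)=(715*31+191)%997=422 -> [422]
  root=422
After append 51 (leaves=[29, 26, 95, 2, 44, 51]):
  L0: [29, 26, 95, 2, 44, 51]
  L1: h(29,26)=(29*31+26)%997=925 h(95,2)=(95*31+2)%997=953 h(44,51)=(44*31+51)%997=418 -> [925, 953, 418]
  L2: h(925,953)=(925*31+953)%997=715 h(418,418)=(418*31+418)%997=415 -> [715, 415]
  L3: h(715,415)=(715*31+415)%997=646 -> [646]
  root=646
After append 9 (leaves=[29, 26, 95, 2, 44, 51, 9]):
  L0: [29, 26, 95, 2, 44, 51, 9]
  L1: h(29,26)=(29*31+26)%997=925 h(95,2)=(95*31+2)%997=953 h(44,51)=(44*31+51)%997=418 h(9,9)=(9*31+9)%997=288 -> [925, 953, 418, 288]
  L2: h(925,953)=(925*31+953)%997=715 h(418,288)=(418*31+288)%997=285 -> [715, 285]
  L3: h(715,285)=(715*31+285)%997=516 -> [516]
  root=516

Answer: 29 925 808 715 422 646 516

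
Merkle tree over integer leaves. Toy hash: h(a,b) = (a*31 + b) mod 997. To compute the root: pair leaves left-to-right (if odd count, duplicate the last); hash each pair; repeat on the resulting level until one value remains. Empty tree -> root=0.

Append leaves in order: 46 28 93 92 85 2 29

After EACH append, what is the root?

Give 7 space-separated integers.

Answer: 46 457 194 193 302 637 922

Derivation:
After append 46 (leaves=[46]):
  L0: [46]
  root=46
After append 28 (leaves=[46, 28]):
  L0: [46, 28]
  L1: h(46,28)=(46*31+28)%997=457 -> [457]
  root=457
After append 93 (leaves=[46, 28, 93]):
  L0: [46, 28, 93]
  L1: h(46,28)=(46*31+28)%997=457 h(93,93)=(93*31+93)%997=982 -> [457, 982]
  L2: h(457,982)=(457*31+982)%997=194 -> [194]
  root=194
After append 92 (leaves=[46, 28, 93, 92]):
  L0: [46, 28, 93, 92]
  L1: h(46,28)=(46*31+28)%997=457 h(93,92)=(93*31+92)%997=981 -> [457, 981]
  L2: h(457,981)=(457*31+981)%997=193 -> [193]
  root=193
After append 85 (leaves=[46, 28, 93, 92, 85]):
  L0: [46, 28, 93, 92, 85]
  L1: h(46,28)=(46*31+28)%997=457 h(93,92)=(93*31+92)%997=981 h(85,85)=(85*31+85)%997=726 -> [457, 981, 726]
  L2: h(457,981)=(457*31+981)%997=193 h(726,726)=(726*31+726)%997=301 -> [193, 301]
  L3: h(193,301)=(193*31+301)%997=302 -> [302]
  root=302
After append 2 (leaves=[46, 28, 93, 92, 85, 2]):
  L0: [46, 28, 93, 92, 85, 2]
  L1: h(46,28)=(46*31+28)%997=457 h(93,92)=(93*31+92)%997=981 h(85,2)=(85*31+2)%997=643 -> [457, 981, 643]
  L2: h(457,981)=(457*31+981)%997=193 h(643,643)=(643*31+643)%997=636 -> [193, 636]
  L3: h(193,636)=(193*31+636)%997=637 -> [637]
  root=637
After append 29 (leaves=[46, 28, 93, 92, 85, 2, 29]):
  L0: [46, 28, 93, 92, 85, 2, 29]
  L1: h(46,28)=(46*31+28)%997=457 h(93,92)=(93*31+92)%997=981 h(85,2)=(85*31+2)%997=643 h(29,29)=(29*31+29)%997=928 -> [457, 981, 643, 928]
  L2: h(457,981)=(457*31+981)%997=193 h(643,928)=(643*31+928)%997=921 -> [193, 921]
  L3: h(193,921)=(193*31+921)%997=922 -> [922]
  root=922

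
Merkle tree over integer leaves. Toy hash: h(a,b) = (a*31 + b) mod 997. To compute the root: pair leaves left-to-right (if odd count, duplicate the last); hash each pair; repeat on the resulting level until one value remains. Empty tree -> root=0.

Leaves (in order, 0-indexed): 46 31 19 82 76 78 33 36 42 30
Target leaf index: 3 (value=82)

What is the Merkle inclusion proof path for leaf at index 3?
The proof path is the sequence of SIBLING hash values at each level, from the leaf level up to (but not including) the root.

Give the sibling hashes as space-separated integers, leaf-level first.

Answer: 19 460 741 72

Derivation:
L0 (leaves): [46, 31, 19, 82, 76, 78, 33, 36, 42, 30], target index=3
L1: h(46,31)=(46*31+31)%997=460 [pair 0] h(19,82)=(19*31+82)%997=671 [pair 1] h(76,78)=(76*31+78)%997=440 [pair 2] h(33,36)=(33*31+36)%997=62 [pair 3] h(42,30)=(42*31+30)%997=335 [pair 4] -> [460, 671, 440, 62, 335]
  Sibling for proof at L0: 19
L2: h(460,671)=(460*31+671)%997=973 [pair 0] h(440,62)=(440*31+62)%997=741 [pair 1] h(335,335)=(335*31+335)%997=750 [pair 2] -> [973, 741, 750]
  Sibling for proof at L1: 460
L3: h(973,741)=(973*31+741)%997=994 [pair 0] h(750,750)=(750*31+750)%997=72 [pair 1] -> [994, 72]
  Sibling for proof at L2: 741
L4: h(994,72)=(994*31+72)%997=976 [pair 0] -> [976]
  Sibling for proof at L3: 72
Root: 976
Proof path (sibling hashes from leaf to root): [19, 460, 741, 72]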